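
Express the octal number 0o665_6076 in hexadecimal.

0x1B5C3E

Each octal digit is 3 bits: 6=110 6=110 5=101 6=110 0=000 7=111 6=110.
Group the bits into nibbles: 0001 1011 0101 1100 0011 1110 → 1B5C3E.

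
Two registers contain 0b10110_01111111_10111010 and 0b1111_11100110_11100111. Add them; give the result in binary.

Add column by column in base 2, right to left:
  0+1 = 1
  1+1 = 0 carry 1
  0+1+1 = 0 carry 1
  1+0+1 = 0 carry 1
  1+0+1 = 0 carry 1
  1+1+1 = 1 carry 1
  0+1+1 = 0 carry 1
  1+1+1 = 1 carry 1
  1+0+1 = 0 carry 1
  1+1+1 = 1 carry 1
  1+1+1 = 1 carry 1
  1+0+1 = 0 carry 1
  1+0+1 = 0 carry 1
  1+1+1 = 1 carry 1
  1+1+1 = 1 carry 1
  0+1+1 = 0 carry 1
  0+1+1 = 0 carry 1
  1+1+1 = 1 carry 1
  1+1+1 = 1 carry 1
  0+1+1 = 0 carry 1
  1+0+1 = 0 carry 1
  final carry 1

0b1001100110011010100001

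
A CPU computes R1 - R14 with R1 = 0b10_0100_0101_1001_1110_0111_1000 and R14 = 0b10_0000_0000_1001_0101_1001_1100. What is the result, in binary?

Subtract column by column in base 2:
  0-0 → 0
  0-0 → 0
  0-1 → 1 (borrow)
  1-1-1 → 1 (borrow)
  1-1-1 → 1 (borrow)
  1-0-1 → 0
  1-0 → 1
  0-1 → 1 (borrow)
  0-1-1 → 0 (borrow)
  1-0-1 → 0
  1-1 → 0
  1-0 → 1
  1-1 → 0
  0-0 → 0
  0-0 → 0
  1-1 → 0
  1-0 → 1
  0-0 → 0
  1-0 → 1
  0-0 → 0
  0-0 → 0
  0-0 → 0
  1-0 → 1
  0-0 → 0
  0-0 → 0
  1-1 → 0

0b10001010000100011011100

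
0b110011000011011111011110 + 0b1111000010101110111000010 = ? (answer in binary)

0b10101011011001010110100000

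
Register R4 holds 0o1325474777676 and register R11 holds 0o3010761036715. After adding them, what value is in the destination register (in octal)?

Add column by column in base 8, right to left:
  6+5 = 3 carry 1
  7+1+1 = 1 carry 1
  6+7+1 = 6 carry 1
  7+6+1 = 6 carry 1
  7+3+1 = 3 carry 1
  7+0+1 = 0 carry 1
  4+1+1 = 6
  7+6 = 5 carry 1
  4+7+1 = 4 carry 1
  5+0+1 = 6
  2+1 = 3
  3+0 = 3
  1+3 = 4

0o4336456036613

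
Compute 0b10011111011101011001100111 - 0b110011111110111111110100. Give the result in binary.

0b1101011011110011001110011

Subtract column by column in base 2:
  1-0 → 1
  1-0 → 1
  1-1 → 0
  0-0 → 0
  0-1 → 1 (borrow)
  1-1-1 → 1 (borrow)
  1-1-1 → 1 (borrow)
  0-1-1 → 0 (borrow)
  0-1-1 → 0 (borrow)
  1-1-1 → 1 (borrow)
  1-1-1 → 1 (borrow)
  0-1-1 → 0 (borrow)
  1-0-1 → 0
  0-1 → 1 (borrow)
  1-1-1 → 1 (borrow)
  1-1-1 → 1 (borrow)
  1-1-1 → 1 (borrow)
  0-1-1 → 0 (borrow)
  1-1-1 → 1 (borrow)
  1-1-1 → 1 (borrow)
  1-0-1 → 0
  1-0 → 1
  1-1 → 0
  0-1 → 1 (borrow)
  0-0-1 → 1 (borrow)
  1-0-1 → 0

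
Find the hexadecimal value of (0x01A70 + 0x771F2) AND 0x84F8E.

0xC02

Add column by column in base 16, right to left:
  0+2 = 2
  7+F = 6 carry 1
  A+1+1 = C
  1+7 = 8
  0+7 = 7
Sum = 0x78C62; now AND with 0x84F8E:
  7&8=0, 8&4=0, C&F=C, 6&8=0, 2&E=2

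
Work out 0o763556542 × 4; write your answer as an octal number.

0o3716672610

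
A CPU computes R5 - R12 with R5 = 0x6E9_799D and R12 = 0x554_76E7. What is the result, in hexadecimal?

Subtract column by column in base 16:
  D-7 → 6
  9-E → B (borrow)
  9-6-1 → 2
  7-7 → 0
  9-4 → 5
  E-5 → 9
  6-5 → 1

0x19502B6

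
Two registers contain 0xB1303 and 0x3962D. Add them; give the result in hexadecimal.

0xEA930

Add column by column in base 16, right to left:
  3+D = 0 carry 1
  0+2+1 = 3
  3+6 = 9
  1+9 = A
  B+3 = E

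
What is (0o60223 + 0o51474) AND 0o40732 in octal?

0o712

Add column by column in base 8, right to left:
  3+4 = 7
  2+7 = 1 carry 1
  2+4+1 = 7
  0+1 = 1
  6+5 = 3 carry 1
  final carry 1
Sum = 0o131717; now AND with 0o40732:
  1&0=0, 3&4=0, 1&0=0, 7&7=7, 1&3=1, 7&2=2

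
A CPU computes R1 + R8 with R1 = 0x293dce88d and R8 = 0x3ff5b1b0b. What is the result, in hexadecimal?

0x693380398

Add column by column in base 16, right to left:
  d+b = 8 carry 1
  8+0+1 = 9
  8+b = 3 carry 1
  e+1+1 = 0 carry 1
  c+b+1 = 8 carry 1
  d+5+1 = 3 carry 1
  3+f+1 = 3 carry 1
  9+f+1 = 9 carry 1
  2+3+1 = 6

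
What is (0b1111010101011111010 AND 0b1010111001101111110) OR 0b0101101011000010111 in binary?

0b1111111011001111111

0b1111010101011111010 AND 0b1010111001101111110 = 0b1010010001001111010.
Then OR with 0b0101101011000010111.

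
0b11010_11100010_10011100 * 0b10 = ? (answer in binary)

0b1101011100010100111000

Multiply each base-2 digit by 2, carrying:
  0×2 = 0 → write 0
  0×2 = 0 → write 0
  1×2 = 2 → write 0 carry 1
  1×2+1 = 3 → write 1 carry 1
  1×2+1 = 3 → write 1 carry 1
  0×2+1 = 1 → write 1
  0×2 = 0 → write 0
  1×2 = 2 → write 0 carry 1
  0×2+1 = 1 → write 1
  1×2 = 2 → write 0 carry 1
  0×2+1 = 1 → write 1
  0×2 = 0 → write 0
  0×2 = 0 → write 0
  1×2 = 2 → write 0 carry 1
  1×2+1 = 3 → write 1 carry 1
  1×2+1 = 3 → write 1 carry 1
  0×2+1 = 1 → write 1
  1×2 = 2 → write 0 carry 1
  0×2+1 = 1 → write 1
  1×2 = 2 → write 0 carry 1
  1×2+1 = 3 → write 1 carry 1
  remaining carry: 1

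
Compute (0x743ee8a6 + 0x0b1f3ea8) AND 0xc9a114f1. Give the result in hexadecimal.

0x49000440

Add column by column in base 16, right to left:
  6+8 = e
  a+a = 4 carry 1
  8+e+1 = 7 carry 1
  e+3+1 = 2 carry 1
  e+f+1 = e carry 1
  3+1+1 = 5
  4+b = f
  7+0 = 7
Sum = 0x7f5e274e; now AND with 0xc9a114f1:
  7&c=4, f&9=9, 5&a=0, e&1=0, 2&1=0, 7&4=4, 4&f=4, e&1=0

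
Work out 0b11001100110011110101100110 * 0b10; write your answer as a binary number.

0b110011001100111101011001100

Multiply each base-2 digit by 2, carrying:
  0×2 = 0 → write 0
  1×2 = 2 → write 0 carry 1
  1×2+1 = 3 → write 1 carry 1
  0×2+1 = 1 → write 1
  0×2 = 0 → write 0
  1×2 = 2 → write 0 carry 1
  1×2+1 = 3 → write 1 carry 1
  0×2+1 = 1 → write 1
  1×2 = 2 → write 0 carry 1
  0×2+1 = 1 → write 1
  1×2 = 2 → write 0 carry 1
  1×2+1 = 3 → write 1 carry 1
  1×2+1 = 3 → write 1 carry 1
  1×2+1 = 3 → write 1 carry 1
  0×2+1 = 1 → write 1
  0×2 = 0 → write 0
  1×2 = 2 → write 0 carry 1
  1×2+1 = 3 → write 1 carry 1
  0×2+1 = 1 → write 1
  0×2 = 0 → write 0
  1×2 = 2 → write 0 carry 1
  1×2+1 = 3 → write 1 carry 1
  0×2+1 = 1 → write 1
  0×2 = 0 → write 0
  1×2 = 2 → write 0 carry 1
  1×2+1 = 3 → write 1 carry 1
  remaining carry: 1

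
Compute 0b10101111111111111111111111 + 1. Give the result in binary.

The trailing 22 digits are 1 (max in base 2), so adding 1 cascades: they roll to 0 and the next digit up increments.

0b10110000000000000000000000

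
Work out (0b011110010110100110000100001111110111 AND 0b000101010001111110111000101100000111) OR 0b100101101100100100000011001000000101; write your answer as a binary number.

0b011110010110100110000100001111110111 AND 0b000101010001111110111000101100000111 = 0b000100010000100110000000001100000111.
Then OR with 0b100101101100100100000011001000000101.

0b100101111100100110000011001100000111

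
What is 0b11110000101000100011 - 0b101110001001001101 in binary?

Subtract column by column in base 2:
  1-1 → 0
  1-0 → 1
  0-1 → 1 (borrow)
  0-1-1 → 0 (borrow)
  0-0-1 → 1 (borrow)
  1-0-1 → 0
  0-1 → 1 (borrow)
  0-0-1 → 1 (borrow)
  0-0-1 → 1 (borrow)
  1-1-1 → 1 (borrow)
  0-0-1 → 1 (borrow)
  1-0-1 → 0
  0-0 → 0
  0-1 → 1 (borrow)
  0-1-1 → 0 (borrow)
  0-1-1 → 0 (borrow)
  1-0-1 → 0
  1-1 → 0
  1-0 → 1
  1-0 → 1

0b11000010011111010110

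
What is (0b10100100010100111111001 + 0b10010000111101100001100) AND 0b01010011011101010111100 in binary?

Add column by column in base 2, right to left:
  1+0 = 1
  0+0 = 0
  0+1 = 1
  1+1 = 0 carry 1
  1+0+1 = 0 carry 1
  1+0+1 = 0 carry 1
  1+0+1 = 0 carry 1
  1+0+1 = 0 carry 1
  1+1+1 = 1 carry 1
  0+1+1 = 0 carry 1
  0+0+1 = 1
  1+1 = 0 carry 1
  0+1+1 = 0 carry 1
  1+1+1 = 1 carry 1
  0+1+1 = 0 carry 1
  0+0+1 = 1
  0+0 = 0
  1+0 = 1
  0+0 = 0
  0+1 = 1
  1+0 = 1
  0+0 = 0
  1+1 = 0 carry 1
  final carry 1
Sum = 0b100110101010010100000101; now AND with 0b01010011011101010111100:
  100110101010010100000101
& 001010011011101010111100
= 000010001010000000000100

0b10001010000000000100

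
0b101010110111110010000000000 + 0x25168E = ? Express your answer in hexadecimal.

0x580FA8E

0b101010110111110010000000000 = 0x55BE400 in hexadecimal.
Add column by column in base 16, right to left:
  0+E = E
  0+8 = 8
  4+6 = A
  E+1 = F
  B+5 = 0 carry 1
  5+2+1 = 8
  5+0 = 5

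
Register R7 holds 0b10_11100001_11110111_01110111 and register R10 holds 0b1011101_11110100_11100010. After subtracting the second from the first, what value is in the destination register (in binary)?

0b10100001000000001010010101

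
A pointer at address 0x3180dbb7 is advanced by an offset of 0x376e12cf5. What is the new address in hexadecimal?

0x3a86208ac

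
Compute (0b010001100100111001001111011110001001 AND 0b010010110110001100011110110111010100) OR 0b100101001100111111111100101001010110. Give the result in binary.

0b010001100100111001001111011110001001 AND 0b010010110110001100011110110111010100 = 0b010000100100001000001110010110000000.
Then OR with 0b100101001100111111111100101001010110.

0b110101101100111111111110111111010110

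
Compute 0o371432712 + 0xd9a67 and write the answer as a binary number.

0o371432712 = 0b11111001100011010111001010 in binary.
0xd9a67 = 0b11011001101001100111 in binary.
Add column by column in base 2, right to left:
  0+1 = 1
  1+1 = 0 carry 1
  0+1+1 = 0 carry 1
  1+0+1 = 0 carry 1
  0+0+1 = 1
  0+1 = 1
  1+1 = 0 carry 1
  1+0+1 = 0 carry 1
  1+0+1 = 0 carry 1
  0+1+1 = 0 carry 1
  1+0+1 = 0 carry 1
  0+1+1 = 0 carry 1
  1+1+1 = 1 carry 1
  1+0+1 = 0 carry 1
  0+0+1 = 1
  0+1 = 1
  0+1 = 1
  1+0 = 1
  1+1 = 0 carry 1
  0+1+1 = 0 carry 1
  0+0+1 = 1
  1+0 = 1
  1+0 = 1
  1+0 = 1
  1+0 = 1
  1+0 = 1

0b11111100111101000000110001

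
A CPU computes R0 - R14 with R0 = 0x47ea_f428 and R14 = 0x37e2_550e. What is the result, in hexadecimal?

0x10089f1a

Subtract column by column in base 16:
  8-e → a (borrow)
  2-0-1 → 1
  4-5 → f (borrow)
  f-5-1 → 9
  a-2 → 8
  e-e → 0
  7-7 → 0
  4-3 → 1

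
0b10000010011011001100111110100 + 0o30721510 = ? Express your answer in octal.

0o2054236474

0b10000010011011001100111110100 = 0o2023314764 in octal.
Add column by column in base 8, right to left:
  4+0 = 4
  6+1 = 7
  7+5 = 4 carry 1
  4+1+1 = 6
  1+2 = 3
  3+7 = 2 carry 1
  3+0+1 = 4
  2+3 = 5
  0+0 = 0
  2+0 = 2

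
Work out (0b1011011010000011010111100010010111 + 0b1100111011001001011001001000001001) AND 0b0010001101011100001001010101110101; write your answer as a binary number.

0b101001100000000000000100000

Add column by column in base 2, right to left:
  1+1 = 0 carry 1
  1+0+1 = 0 carry 1
  1+0+1 = 0 carry 1
  0+1+1 = 0 carry 1
  1+0+1 = 0 carry 1
  0+0+1 = 1
  0+0 = 0
  1+0 = 1
  0+0 = 0
  0+1 = 1
  0+0 = 0
  1+0 = 1
  1+1 = 0 carry 1
  1+0+1 = 0 carry 1
  1+0+1 = 0 carry 1
  0+1+1 = 0 carry 1
  1+1+1 = 1 carry 1
  0+0+1 = 1
  1+1 = 0 carry 1
  1+0+1 = 0 carry 1
  0+0+1 = 1
  0+1 = 1
  0+0 = 0
  0+0 = 0
  0+1 = 1
  1+1 = 0 carry 1
  0+0+1 = 1
  1+1 = 0 carry 1
  1+1+1 = 1 carry 1
  0+1+1 = 0 carry 1
  1+0+1 = 0 carry 1
  1+0+1 = 0 carry 1
  0+1+1 = 0 carry 1
  1+1+1 = 1 carry 1
  final carry 1
Sum = 0b11000010101001100110000101010100000; now AND with 0b0010001101011100001001010101110101:
  11000010101001100110000101010100000
& 00010001101011100001001010101110101
= 00000000101001100000000000000100000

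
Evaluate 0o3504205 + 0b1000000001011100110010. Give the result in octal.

0o13517667

0b1000000001011100110010 = 0o10013462 in octal.
Add column by column in base 8, right to left:
  5+2 = 7
  0+6 = 6
  2+4 = 6
  4+3 = 7
  0+1 = 1
  5+0 = 5
  3+0 = 3
  0+1 = 1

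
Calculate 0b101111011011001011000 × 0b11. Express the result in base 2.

0b10001110010001100001000

Multiply each base-2 digit by 3, carrying:
  0×3 = 0 → write 0
  0×3 = 0 → write 0
  0×3 = 0 → write 0
  1×3 = 3 → write 1 carry 1
  1×3+1 = 4 → write 0 carry 2
  0×3+2 = 2 → write 0 carry 1
  1×3+1 = 4 → write 0 carry 2
  0×3+2 = 2 → write 0 carry 1
  0×3+1 = 1 → write 1
  1×3 = 3 → write 1 carry 1
  1×3+1 = 4 → write 0 carry 2
  0×3+2 = 2 → write 0 carry 1
  1×3+1 = 4 → write 0 carry 2
  1×3+2 = 5 → write 1 carry 2
  0×3+2 = 2 → write 0 carry 1
  1×3+1 = 4 → write 0 carry 2
  1×3+2 = 5 → write 1 carry 2
  1×3+2 = 5 → write 1 carry 2
  1×3+2 = 5 → write 1 carry 2
  0×3+2 = 2 → write 0 carry 1
  1×3+1 = 4 → write 0 carry 2
  remaining carry: 10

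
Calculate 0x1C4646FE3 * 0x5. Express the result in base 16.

0x8D5F62F6F

Multiply each base-16 digit by 5, carrying:
  3×5 = 15 → write F
  E×5 = 70 → write 6 carry 4
  F×5+4 = 79 → write F carry 4
  6×5+4 = 34 → write 2 carry 2
  4×5+2 = 22 → write 6 carry 1
  6×5+1 = 31 → write F carry 1
  4×5+1 = 21 → write 5 carry 1
  C×5+1 = 61 → write D carry 3
  1×5+3 = 8 → write 8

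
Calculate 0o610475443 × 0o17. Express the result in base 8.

Multiply each base-8 digit by 15, carrying:
  3×15 = 45 → write 5 carry 5
  4×15+5 = 65 → write 1 carry 8
  4×15+8 = 68 → write 4 carry 8
  5×15+8 = 83 → write 3 carry 10
  7×15+10 = 115 → write 3 carry 14
  4×15+14 = 74 → write 2 carry 9
  0×15+9 = 9 → write 1 carry 1
  1×15+1 = 16 → write 0 carry 2
  6×15+2 = 92 → write 4 carry 11
  remaining carry: 13

0o13401233415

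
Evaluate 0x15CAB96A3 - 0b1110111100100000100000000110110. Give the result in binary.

0b11100101000110110101011001101101

0x15CAB96A3 = 0b101011100101010111001011010100011 in binary.
Subtract column by column in base 2:
  1-0 → 1
  1-1 → 0
  0-1 → 1 (borrow)
  0-0-1 → 1 (borrow)
  0-1-1 → 0 (borrow)
  1-1-1 → 1 (borrow)
  0-0-1 → 1 (borrow)
  1-0-1 → 0
  0-0 → 0
  1-0 → 1
  1-0 → 1
  0-0 → 0
  1-0 → 1
  0-0 → 0
  0-1 → 1 (borrow)
  1-0-1 → 0
  1-0 → 1
  1-0 → 1
  0-0 → 0
  1-0 → 1
  0-1 → 1 (borrow)
  1-0-1 → 0
  0-0 → 0
  1-1 → 0
  0-1 → 1 (borrow)
  0-1-1 → 0 (borrow)
  1-1-1 → 1 (borrow)
  1-0-1 → 0
  1-1 → 0
  0-1 → 1 (borrow)
  1-1-1 → 1 (borrow)
  0-0-1 → 1 (borrow)
  1-0-1 → 0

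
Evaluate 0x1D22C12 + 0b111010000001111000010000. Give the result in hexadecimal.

0b111010000001111000010000 = 0xE81E10 in hexadecimal.
Add column by column in base 16, right to left:
  2+0 = 2
  1+1 = 2
  C+E = A carry 1
  2+1+1 = 4
  2+8 = A
  D+E = B carry 1
  1+0+1 = 2

0x2BA4A22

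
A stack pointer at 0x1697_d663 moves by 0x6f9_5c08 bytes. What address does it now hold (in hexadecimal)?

0x1d91326b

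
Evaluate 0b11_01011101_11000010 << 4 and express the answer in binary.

0b1101011101110000100000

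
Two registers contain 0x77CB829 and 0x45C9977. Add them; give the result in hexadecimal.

0xBD951A0

Add column by column in base 16, right to left:
  9+7 = 0 carry 1
  2+7+1 = A
  8+9 = 1 carry 1
  B+9+1 = 5 carry 1
  C+C+1 = 9 carry 1
  7+5+1 = D
  7+4 = B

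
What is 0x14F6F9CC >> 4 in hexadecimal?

Shifting right by 4 bits = 1 hex digit: drop the last 1.

0x14F6F9C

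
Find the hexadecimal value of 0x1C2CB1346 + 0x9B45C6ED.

0x25E10DA33

Add column by column in base 16, right to left:
  6+D = 3 carry 1
  4+E+1 = 3 carry 1
  3+6+1 = A
  1+C = D
  B+5 = 0 carry 1
  C+4+1 = 1 carry 1
  2+B+1 = E
  C+9 = 5 carry 1
  1+0+1 = 2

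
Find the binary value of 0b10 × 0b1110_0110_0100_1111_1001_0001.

Multiply each base-2 digit by 2, carrying:
  1×2 = 2 → write 0 carry 1
  0×2+1 = 1 → write 1
  0×2 = 0 → write 0
  0×2 = 0 → write 0
  1×2 = 2 → write 0 carry 1
  0×2+1 = 1 → write 1
  0×2 = 0 → write 0
  1×2 = 2 → write 0 carry 1
  1×2+1 = 3 → write 1 carry 1
  1×2+1 = 3 → write 1 carry 1
  1×2+1 = 3 → write 1 carry 1
  1×2+1 = 3 → write 1 carry 1
  0×2+1 = 1 → write 1
  0×2 = 0 → write 0
  1×2 = 2 → write 0 carry 1
  0×2+1 = 1 → write 1
  0×2 = 0 → write 0
  1×2 = 2 → write 0 carry 1
  1×2+1 = 3 → write 1 carry 1
  0×2+1 = 1 → write 1
  0×2 = 0 → write 0
  1×2 = 2 → write 0 carry 1
  1×2+1 = 3 → write 1 carry 1
  1×2+1 = 3 → write 1 carry 1
  remaining carry: 1

0b1110011001001111100100010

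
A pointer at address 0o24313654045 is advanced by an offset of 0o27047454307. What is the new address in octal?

Add column by column in base 8, right to left:
  5+7 = 4 carry 1
  4+0+1 = 5
  0+3 = 3
  4+4 = 0 carry 1
  5+5+1 = 3 carry 1
  6+4+1 = 3 carry 1
  3+7+1 = 3 carry 1
  1+4+1 = 6
  3+0 = 3
  4+7 = 3 carry 1
  2+2+1 = 5

0o53363330354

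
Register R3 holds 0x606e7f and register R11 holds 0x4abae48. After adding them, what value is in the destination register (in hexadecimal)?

0x50c1cc7

Add column by column in base 16, right to left:
  f+8 = 7 carry 1
  7+4+1 = c
  e+e = c carry 1
  6+a+1 = 1 carry 1
  0+b+1 = c
  6+a = 0 carry 1
  0+4+1 = 5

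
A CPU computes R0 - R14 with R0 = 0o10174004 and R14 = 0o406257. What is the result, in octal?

Subtract column by column in base 8:
  4-7 → 5 (borrow)
  0-5-1 → 2 (borrow)
  0-2-1 → 5 (borrow)
  4-6-1 → 5 (borrow)
  7-0-1 → 6
  1-4 → 5 (borrow)
  0-0-1 → 7 (borrow)
  1-0-1 → 0

0o7565525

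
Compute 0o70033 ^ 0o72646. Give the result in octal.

XOR each oct digit independently (no carries):
  7^7=0, 0^2=2, 0^6=6, 3^4=7, 3^6=5

0o02675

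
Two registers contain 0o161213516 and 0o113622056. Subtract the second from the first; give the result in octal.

0o45371440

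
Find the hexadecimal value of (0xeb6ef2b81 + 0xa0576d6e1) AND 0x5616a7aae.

Add column by column in base 16, right to left:
  1+1 = 2
  8+e = 6 carry 1
  b+6+1 = 2 carry 1
  2+d+1 = 0 carry 1
  f+6+1 = 6 carry 1
  e+7+1 = 6 carry 1
  6+5+1 = c
  b+0 = b
  e+a = 8 carry 1
  final carry 1
Sum = 0x18bc660262; now AND with 0x5616a7aae:
  1&0=0, 8&5=0, b&6=2, c&1=0, 6&6=6, 6&a=2, 0&7=0, 2&a=2, 6&a=2, 2&e=2

0x20620222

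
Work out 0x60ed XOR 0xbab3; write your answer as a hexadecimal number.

0xda5e

XOR each hex digit independently (no carries):
  6^b=d, 0^a=a, e^b=5, d^3=e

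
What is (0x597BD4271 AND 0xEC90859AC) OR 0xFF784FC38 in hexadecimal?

0x597BD4271 AND 0xEC90859AC = 0x481084020.
Then OR with 0xFF784FC38.

0xFF78CFC38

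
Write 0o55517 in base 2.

0b101101101001111

Each octal digit is 3 bits: 5=101 5=101 5=101 1=001 7=111.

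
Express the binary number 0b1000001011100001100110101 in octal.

0o101341465

Group the bits in threes: 001 000 001 011 100 001 100 110 101 → 101341465.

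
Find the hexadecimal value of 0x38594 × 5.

Multiply each base-16 digit by 5, carrying:
  4×5 = 20 → write 4 carry 1
  9×5+1 = 46 → write E carry 2
  5×5+2 = 27 → write B carry 1
  8×5+1 = 41 → write 9 carry 2
  3×5+2 = 17 → write 1 carry 1
  remaining carry: 1

0x119BE4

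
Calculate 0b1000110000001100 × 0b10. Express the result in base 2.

Multiply each base-2 digit by 2, carrying:
  0×2 = 0 → write 0
  0×2 = 0 → write 0
  1×2 = 2 → write 0 carry 1
  1×2+1 = 3 → write 1 carry 1
  0×2+1 = 1 → write 1
  0×2 = 0 → write 0
  0×2 = 0 → write 0
  0×2 = 0 → write 0
  0×2 = 0 → write 0
  0×2 = 0 → write 0
  1×2 = 2 → write 0 carry 1
  1×2+1 = 3 → write 1 carry 1
  0×2+1 = 1 → write 1
  0×2 = 0 → write 0
  0×2 = 0 → write 0
  1×2 = 2 → write 0 carry 1
  remaining carry: 1

0b10001100000011000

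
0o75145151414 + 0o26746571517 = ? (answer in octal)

Add column by column in base 8, right to left:
  4+7 = 3 carry 1
  1+1+1 = 3
  4+5 = 1 carry 1
  1+1+1 = 3
  5+7 = 4 carry 1
  1+5+1 = 7
  5+6 = 3 carry 1
  4+4+1 = 1 carry 1
  1+7+1 = 1 carry 1
  5+6+1 = 4 carry 1
  7+2+1 = 2 carry 1
  final carry 1

0o124113743133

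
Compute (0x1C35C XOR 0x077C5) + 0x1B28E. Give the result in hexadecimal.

First 0x1C35C XOR 0x077C5 = 0x1B499.
Add column by column in base 16, right to left:
  9+E = 7 carry 1
  9+8+1 = 2 carry 1
  4+2+1 = 7
  B+B = 6 carry 1
  1+1+1 = 3

0x36727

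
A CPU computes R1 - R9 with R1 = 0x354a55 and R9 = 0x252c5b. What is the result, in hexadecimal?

Subtract column by column in base 16:
  5-b → a (borrow)
  5-5-1 → f (borrow)
  a-c-1 → d (borrow)
  4-2-1 → 1
  5-5 → 0
  3-2 → 1

0x101dfa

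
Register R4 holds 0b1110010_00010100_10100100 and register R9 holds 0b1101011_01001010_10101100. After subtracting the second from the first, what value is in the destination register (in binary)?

0b1101100100111111000

Subtract column by column in base 2:
  0-0 → 0
  0-0 → 0
  1-1 → 0
  0-1 → 1 (borrow)
  0-0-1 → 1 (borrow)
  1-1-1 → 1 (borrow)
  0-0-1 → 1 (borrow)
  1-1-1 → 1 (borrow)
  0-0-1 → 1 (borrow)
  0-1-1 → 0 (borrow)
  1-0-1 → 0
  0-1 → 1 (borrow)
  1-0-1 → 0
  0-0 → 0
  0-1 → 1 (borrow)
  0-0-1 → 1 (borrow)
  0-1-1 → 0 (borrow)
  1-1-1 → 1 (borrow)
  0-0-1 → 1 (borrow)
  0-1-1 → 0 (borrow)
  1-0-1 → 0
  1-1 → 0
  1-1 → 0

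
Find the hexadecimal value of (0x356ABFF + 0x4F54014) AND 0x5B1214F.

Add column by column in base 16, right to left:
  F+4 = 3 carry 1
  F+1+1 = 1 carry 1
  B+0+1 = C
  A+4 = E
  6+5 = B
  5+F = 4 carry 1
  3+4+1 = 8
Sum = 0x84BEC13; now AND with 0x5B1214F:
  8&5=0, 4&B=0, B&1=1, E&2=2, C&1=0, 1&4=0, 3&F=3

0x12003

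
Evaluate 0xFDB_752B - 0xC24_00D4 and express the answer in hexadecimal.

0x3B77457

Subtract column by column in base 16:
  B-4 → 7
  2-D → 5 (borrow)
  5-0-1 → 4
  7-0 → 7
  B-4 → 7
  D-2 → B
  F-C → 3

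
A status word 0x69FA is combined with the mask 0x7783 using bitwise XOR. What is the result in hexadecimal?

XOR each hex digit independently (no carries):
  6^7=1, 9^7=E, F^8=7, A^3=9

0x1E79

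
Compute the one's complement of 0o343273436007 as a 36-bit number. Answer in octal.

0o434504341770

Each oct digit d becomes 7−d:
  3→4, 4→3, 3→4, 2→5, 7→0, 3→4, 4→3, 3→4, 6→1, 0→7, 0→7, 7→0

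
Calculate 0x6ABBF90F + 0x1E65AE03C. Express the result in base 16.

Add column by column in base 16, right to left:
  F+C = B carry 1
  0+3+1 = 4
  9+0 = 9
  F+E = D carry 1
  B+A+1 = 6 carry 1
  B+5+1 = 1 carry 1
  A+6+1 = 1 carry 1
  6+E+1 = 5 carry 1
  0+1+1 = 2

0x25116D94B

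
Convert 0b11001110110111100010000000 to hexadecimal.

0x33B7880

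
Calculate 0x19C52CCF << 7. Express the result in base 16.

7 bits is not a whole number of base-16 digits; in binary: 11001110001010010110011001111 << 7 = 110011100010100101100110011110000000.

0xCE2966780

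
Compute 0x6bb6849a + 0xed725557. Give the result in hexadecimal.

Add column by column in base 16, right to left:
  a+7 = 1 carry 1
  9+5+1 = f
  4+5 = 9
  8+5 = d
  6+2 = 8
  b+7 = 2 carry 1
  b+d+1 = 9 carry 1
  6+e+1 = 5 carry 1
  final carry 1

0x15928d9f1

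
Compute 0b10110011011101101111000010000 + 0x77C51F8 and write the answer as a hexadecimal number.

0x1DEB3008

0b10110011011101101111000010000 = 0x166EDE10 in hexadecimal.
Add column by column in base 16, right to left:
  0+8 = 8
  1+F = 0 carry 1
  E+1+1 = 0 carry 1
  D+5+1 = 3 carry 1
  E+C+1 = B carry 1
  6+7+1 = E
  6+7 = D
  1+0 = 1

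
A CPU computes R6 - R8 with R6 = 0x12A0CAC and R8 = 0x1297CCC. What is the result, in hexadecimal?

Subtract column by column in base 16:
  C-C → 0
  A-C → E (borrow)
  C-C-1 → F (borrow)
  0-7-1 → 8 (borrow)
  A-9-1 → 0
  2-2 → 0
  1-1 → 0

0x8FE0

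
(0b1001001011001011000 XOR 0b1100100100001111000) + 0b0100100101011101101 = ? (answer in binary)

0b1010010100100001101

First 0b1001001011001011000 XOR 0b1100100100001111000 = 0b0101101111000100000.
Add column by column in base 2, right to left:
  0+1 = 1
  0+0 = 0
  0+1 = 1
  0+1 = 1
  0+0 = 0
  1+1 = 0 carry 1
  0+1+1 = 0 carry 1
  0+1+1 = 0 carry 1
  0+0+1 = 1
  1+1 = 0 carry 1
  1+0+1 = 0 carry 1
  1+1+1 = 1 carry 1
  1+0+1 = 0 carry 1
  0+0+1 = 1
  1+1 = 0 carry 1
  1+0+1 = 0 carry 1
  0+0+1 = 1
  1+1 = 0 carry 1
  final carry 1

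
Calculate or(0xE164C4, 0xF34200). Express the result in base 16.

0xF366C4

OR each hex digit independently (no carries):
  E|F=F, 1|3=3, 6|4=6, 4|2=6, C|0=C, 4|0=4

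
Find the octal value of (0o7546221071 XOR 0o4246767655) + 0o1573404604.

0o5474153430

First 0o7546221071 XOR 0o4246767655 = 0o3700546624.
Add column by column in base 8, right to left:
  4+4 = 0 carry 1
  2+0+1 = 3
  6+6 = 4 carry 1
  6+4+1 = 3 carry 1
  4+0+1 = 5
  5+4 = 1 carry 1
  0+3+1 = 4
  0+7 = 7
  7+5 = 4 carry 1
  3+1+1 = 5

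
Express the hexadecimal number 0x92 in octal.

Expand each hex digit to 4 bits: 9=1001 2=0010.
Group the bits in threes: 010 010 010 → 222.

0o222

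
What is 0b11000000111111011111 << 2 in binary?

0b1100000011111101111100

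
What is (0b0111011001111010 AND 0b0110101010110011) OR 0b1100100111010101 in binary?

0b1110101111110111

0b0111011001111010 AND 0b0110101010110011 = 0b0110001000110010.
Then OR with 0b1100100111010101.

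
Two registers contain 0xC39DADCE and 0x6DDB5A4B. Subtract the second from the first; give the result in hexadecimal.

Subtract column by column in base 16:
  E-B → 3
  C-4 → 8
  D-A → 3
  A-5 → 5
  D-B → 2
  9-D → C (borrow)
  3-D-1 → 5 (borrow)
  C-6-1 → 5

0x55C25383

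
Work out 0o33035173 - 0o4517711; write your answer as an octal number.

0o26315262

Subtract column by column in base 8:
  3-1 → 2
  7-1 → 6
  1-7 → 2 (borrow)
  5-7-1 → 5 (borrow)
  3-1-1 → 1
  0-5 → 3 (borrow)
  3-4-1 → 6 (borrow)
  3-0-1 → 2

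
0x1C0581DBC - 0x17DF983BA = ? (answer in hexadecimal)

0x425E9A02

Subtract column by column in base 16:
  C-A → 2
  B-B → 0
  D-3 → A
  1-8 → 9 (borrow)
  8-9-1 → E (borrow)
  5-F-1 → 5 (borrow)
  0-D-1 → 2 (borrow)
  C-7-1 → 4
  1-1 → 0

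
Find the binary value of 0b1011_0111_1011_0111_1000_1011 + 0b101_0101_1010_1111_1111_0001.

0b1000011010110011101111100

Add column by column in base 2, right to left:
  1+1 = 0 carry 1
  1+0+1 = 0 carry 1
  0+0+1 = 1
  1+0 = 1
  0+1 = 1
  0+1 = 1
  0+1 = 1
  1+1 = 0 carry 1
  1+1+1 = 1 carry 1
  1+1+1 = 1 carry 1
  1+1+1 = 1 carry 1
  0+1+1 = 0 carry 1
  1+0+1 = 0 carry 1
  1+1+1 = 1 carry 1
  0+0+1 = 1
  1+1 = 0 carry 1
  1+1+1 = 1 carry 1
  1+0+1 = 0 carry 1
  1+1+1 = 1 carry 1
  0+0+1 = 1
  1+1 = 0 carry 1
  1+0+1 = 0 carry 1
  0+1+1 = 0 carry 1
  1+0+1 = 0 carry 1
  final carry 1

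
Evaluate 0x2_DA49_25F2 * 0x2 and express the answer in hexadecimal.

0x5B4924BE4

Multiply each base-16 digit by 2, carrying:
  2×2 = 4 → write 4
  F×2 = 30 → write E carry 1
  5×2+1 = 11 → write B
  2×2 = 4 → write 4
  9×2 = 18 → write 2 carry 1
  4×2+1 = 9 → write 9
  A×2 = 20 → write 4 carry 1
  D×2+1 = 27 → write B carry 1
  2×2+1 = 5 → write 5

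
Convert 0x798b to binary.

0b111100110001011

Expand each hex digit to 4 bits: 7=0111 9=1001 8=1000 b=1011.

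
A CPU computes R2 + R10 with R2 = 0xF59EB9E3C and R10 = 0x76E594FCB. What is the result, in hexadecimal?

0x16C844EE07

Add column by column in base 16, right to left:
  C+B = 7 carry 1
  3+C+1 = 0 carry 1
  E+F+1 = E carry 1
  9+4+1 = E
  B+9 = 4 carry 1
  E+5+1 = 4 carry 1
  9+E+1 = 8 carry 1
  5+6+1 = C
  F+7 = 6 carry 1
  final carry 1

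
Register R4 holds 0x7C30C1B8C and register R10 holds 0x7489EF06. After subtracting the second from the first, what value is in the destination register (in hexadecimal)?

Subtract column by column in base 16:
  C-6 → 6
  8-0 → 8
  B-F → C (borrow)
  1-E-1 → 2 (borrow)
  C-9-1 → 2
  0-8 → 8 (borrow)
  3-4-1 → E (borrow)
  C-7-1 → 4
  7-0 → 7

0x74E822C86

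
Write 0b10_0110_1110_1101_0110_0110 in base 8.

Group the bits in threes: 001 001 101 110 110 101 100 110 → 11566546.

0o11566546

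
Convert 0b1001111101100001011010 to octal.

0o11754132

Group the bits in threes: 001 001 111 101 100 001 011 010 → 11754132.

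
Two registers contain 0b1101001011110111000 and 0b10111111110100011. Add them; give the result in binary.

0b10000001011101011011

Add column by column in base 2, right to left:
  0+1 = 1
  0+1 = 1
  0+0 = 0
  1+0 = 1
  1+0 = 1
  1+1 = 0 carry 1
  0+0+1 = 1
  1+1 = 0 carry 1
  1+1+1 = 1 carry 1
  1+1+1 = 1 carry 1
  1+1+1 = 1 carry 1
  0+1+1 = 0 carry 1
  1+1+1 = 1 carry 1
  0+1+1 = 0 carry 1
  0+1+1 = 0 carry 1
  1+0+1 = 0 carry 1
  0+1+1 = 0 carry 1
  1+0+1 = 0 carry 1
  1+0+1 = 0 carry 1
  final carry 1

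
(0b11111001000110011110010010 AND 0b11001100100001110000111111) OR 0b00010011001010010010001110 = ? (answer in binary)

0b11111001000110011110010010 AND 0b11001100100001110000111111 = 0b11001000000000010000010010.
Then OR with 0b00010011001010010010001110.

0b11011011001010010010011110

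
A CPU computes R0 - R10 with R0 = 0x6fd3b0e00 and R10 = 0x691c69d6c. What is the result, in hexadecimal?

0x6b747094

Subtract column by column in base 16:
  0-c → 4 (borrow)
  0-6-1 → 9 (borrow)
  e-d-1 → 0
  0-9 → 7 (borrow)
  b-6-1 → 4
  3-c → 7 (borrow)
  d-1-1 → b
  f-9 → 6
  6-6 → 0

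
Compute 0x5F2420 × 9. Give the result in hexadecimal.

0x3584520

Multiply each base-16 digit by 9, carrying:
  0×9 = 0 → write 0
  2×9 = 18 → write 2 carry 1
  4×9+1 = 37 → write 5 carry 2
  2×9+2 = 20 → write 4 carry 1
  F×9+1 = 136 → write 8 carry 8
  5×9+8 = 53 → write 5 carry 3
  remaining carry: 3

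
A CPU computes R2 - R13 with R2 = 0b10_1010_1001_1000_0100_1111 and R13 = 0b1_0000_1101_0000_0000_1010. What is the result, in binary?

0b110011100100001000101

Subtract column by column in base 2:
  1-0 → 1
  1-1 → 0
  1-0 → 1
  1-1 → 0
  0-0 → 0
  0-0 → 0
  1-0 → 1
  0-0 → 0
  0-0 → 0
  0-0 → 0
  0-0 → 0
  1-0 → 1
  1-1 → 0
  0-0 → 0
  0-1 → 1 (borrow)
  1-1-1 → 1 (borrow)
  0-0-1 → 1 (borrow)
  1-0-1 → 0
  0-0 → 0
  1-0 → 1
  0-1 → 1 (borrow)
  1-0-1 → 0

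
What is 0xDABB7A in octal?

Expand each hex digit to 4 bits: D=1101 A=1010 B=1011 B=1011 7=0111 A=1010.
Group the bits in threes: 110 110 101 011 101 101 111 010 → 66535572.

0o66535572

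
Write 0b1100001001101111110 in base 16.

0x6137E

Group the bits into nibbles: 0110 0001 0011 0111 1110 → 6137E.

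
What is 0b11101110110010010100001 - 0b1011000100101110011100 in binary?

Subtract column by column in base 2:
  1-0 → 1
  0-0 → 0
  0-1 → 1 (borrow)
  0-1-1 → 0 (borrow)
  0-1-1 → 0 (borrow)
  1-0-1 → 0
  0-0 → 0
  1-1 → 0
  0-1 → 1 (borrow)
  0-1-1 → 0 (borrow)
  1-0-1 → 0
  0-1 → 1 (borrow)
  0-0-1 → 1 (borrow)
  1-0-1 → 0
  1-1 → 0
  0-0 → 0
  1-0 → 1
  1-0 → 1
  1-1 → 0
  0-1 → 1 (borrow)
  1-0-1 → 0
  1-1 → 0
  1-0 → 1

0b10010110001100100000101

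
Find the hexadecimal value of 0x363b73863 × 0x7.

0x17ba028ab5

Multiply each base-16 digit by 7, carrying:
  3×7 = 21 → write 5 carry 1
  6×7+1 = 43 → write b carry 2
  8×7+2 = 58 → write a carry 3
  3×7+3 = 24 → write 8 carry 1
  7×7+1 = 50 → write 2 carry 3
  b×7+3 = 80 → write 0 carry 5
  3×7+5 = 26 → write a carry 1
  6×7+1 = 43 → write b carry 2
  3×7+2 = 23 → write 7 carry 1
  remaining carry: 1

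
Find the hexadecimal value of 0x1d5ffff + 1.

0x1d60000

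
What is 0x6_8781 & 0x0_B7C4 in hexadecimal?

AND each hex digit independently (no carries):
  6&0=0, 8&B=8, 7&7=7, 8&C=8, 1&4=0

0x08780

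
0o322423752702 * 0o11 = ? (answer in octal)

0o3546663501722

Multiply each base-8 digit by 9, carrying:
  2×9 = 18 → write 2 carry 2
  0×9+2 = 2 → write 2
  7×9 = 63 → write 7 carry 7
  2×9+7 = 25 → write 1 carry 3
  5×9+3 = 48 → write 0 carry 6
  7×9+6 = 69 → write 5 carry 8
  3×9+8 = 35 → write 3 carry 4
  2×9+4 = 22 → write 6 carry 2
  4×9+2 = 38 → write 6 carry 4
  2×9+4 = 22 → write 6 carry 2
  2×9+2 = 20 → write 4 carry 2
  3×9+2 = 29 → write 5 carry 3
  remaining carry: 3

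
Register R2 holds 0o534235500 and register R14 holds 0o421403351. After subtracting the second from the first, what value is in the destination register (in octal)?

Subtract column by column in base 8:
  0-1 → 7 (borrow)
  0-5-1 → 2 (borrow)
  5-3-1 → 1
  5-3 → 2
  3-0 → 3
  2-4 → 6 (borrow)
  4-1-1 → 2
  3-2 → 1
  5-4 → 1

0o112632127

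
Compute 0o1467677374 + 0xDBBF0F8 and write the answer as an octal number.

0o3246667764

0xDBBF0F8 = 0o1556770370 in octal.
Add column by column in base 8, right to left:
  4+0 = 4
  7+7 = 6 carry 1
  3+3+1 = 7
  7+0 = 7
  7+7 = 6 carry 1
  6+7+1 = 6 carry 1
  7+6+1 = 6 carry 1
  6+5+1 = 4 carry 1
  4+5+1 = 2 carry 1
  1+1+1 = 3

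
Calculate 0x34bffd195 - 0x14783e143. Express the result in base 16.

Subtract column by column in base 16:
  5-3 → 2
  9-4 → 5
  1-1 → 0
  d-e → f (borrow)
  f-3-1 → b
  f-8 → 7
  b-7 → 4
  4-4 → 0
  3-1 → 2

0x2047bf052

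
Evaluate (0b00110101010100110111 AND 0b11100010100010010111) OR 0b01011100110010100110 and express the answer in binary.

0b1111100110010110111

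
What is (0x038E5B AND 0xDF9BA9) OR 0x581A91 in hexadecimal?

0x5B9A99

0x038E5B AND 0xDF9BA9 = 0x038A09.
Then OR with 0x581A91.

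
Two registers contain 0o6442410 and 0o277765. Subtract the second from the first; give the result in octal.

0o6142423

Subtract column by column in base 8:
  0-5 → 3 (borrow)
  1-6-1 → 2 (borrow)
  4-7-1 → 4 (borrow)
  2-7-1 → 2 (borrow)
  4-7-1 → 4 (borrow)
  4-2-1 → 1
  6-0 → 6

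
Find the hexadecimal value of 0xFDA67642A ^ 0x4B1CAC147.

XOR each hex digit independently (no carries):
  F^4=B, D^B=6, A^1=B, 6^C=A, 7^A=D, 6^C=A, 4^1=5, 2^4=6, A^7=D

0xB6BADA56D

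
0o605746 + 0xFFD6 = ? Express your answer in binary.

0o605746 = 0b110000101111100110 in binary.
0xFFD6 = 0b1111111111010110 in binary.
Add column by column in base 2, right to left:
  0+0 = 0
  1+1 = 0 carry 1
  1+1+1 = 1 carry 1
  0+0+1 = 1
  0+1 = 1
  1+0 = 1
  1+1 = 0 carry 1
  1+1+1 = 1 carry 1
  1+1+1 = 1 carry 1
  1+1+1 = 1 carry 1
  0+1+1 = 0 carry 1
  1+1+1 = 1 carry 1
  0+1+1 = 0 carry 1
  0+1+1 = 0 carry 1
  0+1+1 = 0 carry 1
  0+1+1 = 0 carry 1
  1+0+1 = 0 carry 1
  1+0+1 = 0 carry 1
  final carry 1

0b1000000101110111100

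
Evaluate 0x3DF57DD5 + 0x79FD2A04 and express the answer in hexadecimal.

0xB7F2A7D9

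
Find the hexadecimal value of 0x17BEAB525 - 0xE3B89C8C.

0x98321899

Subtract column by column in base 16:
  5-C → 9 (borrow)
  2-8-1 → 9 (borrow)
  5-C-1 → 8 (borrow)
  B-9-1 → 1
  A-8 → 2
  E-B → 3
  B-3 → 8
  7-E → 9 (borrow)
  1-0-1 → 0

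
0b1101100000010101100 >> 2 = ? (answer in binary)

Right shift by 2: drop the 2 least-significant bits.

0b11011000000101011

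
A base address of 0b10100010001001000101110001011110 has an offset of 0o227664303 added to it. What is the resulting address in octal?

0o24440742441

0b10100010001001000101110001011110 = 0o24211056136 in octal.
Add column by column in base 8, right to left:
  6+3 = 1 carry 1
  3+0+1 = 4
  1+3 = 4
  6+4 = 2 carry 1
  5+6+1 = 4 carry 1
  0+6+1 = 7
  1+7 = 0 carry 1
  1+2+1 = 4
  2+2 = 4
  4+0 = 4
  2+0 = 2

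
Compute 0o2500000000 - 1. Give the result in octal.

The trailing 8 digits are 0, so subtracting 1 borrows through: they become 7 and the next digit up decrements.

0o2477777777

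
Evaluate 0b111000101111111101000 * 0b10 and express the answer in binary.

0b1110001011111111010000

Multiply each base-2 digit by 2, carrying:
  0×2 = 0 → write 0
  0×2 = 0 → write 0
  0×2 = 0 → write 0
  1×2 = 2 → write 0 carry 1
  0×2+1 = 1 → write 1
  1×2 = 2 → write 0 carry 1
  1×2+1 = 3 → write 1 carry 1
  1×2+1 = 3 → write 1 carry 1
  1×2+1 = 3 → write 1 carry 1
  1×2+1 = 3 → write 1 carry 1
  1×2+1 = 3 → write 1 carry 1
  1×2+1 = 3 → write 1 carry 1
  1×2+1 = 3 → write 1 carry 1
  0×2+1 = 1 → write 1
  1×2 = 2 → write 0 carry 1
  0×2+1 = 1 → write 1
  0×2 = 0 → write 0
  0×2 = 0 → write 0
  1×2 = 2 → write 0 carry 1
  1×2+1 = 3 → write 1 carry 1
  1×2+1 = 3 → write 1 carry 1
  remaining carry: 1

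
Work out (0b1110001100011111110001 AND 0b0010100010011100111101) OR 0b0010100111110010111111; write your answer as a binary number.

0b1110001100011111110001 AND 0b0010100010011100111101 = 0b0010000000011100110001.
Then OR with 0b0010100111110010111111.

0b10100111111110111111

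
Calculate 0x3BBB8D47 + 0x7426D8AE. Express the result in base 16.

0xAFE265F5

Add column by column in base 16, right to left:
  7+E = 5 carry 1
  4+A+1 = F
  D+8 = 5 carry 1
  8+D+1 = 6 carry 1
  B+6+1 = 2 carry 1
  B+2+1 = E
  B+4 = F
  3+7 = A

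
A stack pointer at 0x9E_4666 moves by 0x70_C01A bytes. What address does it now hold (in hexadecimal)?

0x10F0680

Add column by column in base 16, right to left:
  6+A = 0 carry 1
  6+1+1 = 8
  6+0 = 6
  4+C = 0 carry 1
  E+0+1 = F
  9+7 = 0 carry 1
  final carry 1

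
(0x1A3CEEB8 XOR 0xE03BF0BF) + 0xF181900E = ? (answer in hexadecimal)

0x1EB88AE15

First 0x1A3CEEB8 XOR 0xE03BF0BF = 0xFA071E07.
Add column by column in base 16, right to left:
  7+E = 5 carry 1
  0+0+1 = 1
  E+0 = E
  1+9 = A
  7+1 = 8
  0+8 = 8
  A+1 = B
  F+F = E carry 1
  final carry 1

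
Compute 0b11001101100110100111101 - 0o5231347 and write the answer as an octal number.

0b11001101100110100111101 = 0o31546475 in octal.
Subtract column by column in base 8:
  5-7 → 6 (borrow)
  7-4-1 → 2
  4-3 → 1
  6-1 → 5
  4-3 → 1
  5-2 → 3
  1-5 → 4 (borrow)
  3-0-1 → 2

0o24315126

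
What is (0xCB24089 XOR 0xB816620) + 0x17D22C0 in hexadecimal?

First 0xCB24089 XOR 0xB816620 = 0x73326A9.
Add column by column in base 16, right to left:
  9+0 = 9
  A+C = 6 carry 1
  6+2+1 = 9
  2+2 = 4
  3+D = 0 carry 1
  3+7+1 = B
  7+1 = 8

0x8B04969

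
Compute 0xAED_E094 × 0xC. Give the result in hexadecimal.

0x832686F0

Multiply each base-16 digit by 12, carrying:
  4×12 = 48 → write 0 carry 3
  9×12+3 = 111 → write F carry 6
  0×12+6 = 6 → write 6
  E×12 = 168 → write 8 carry 10
  D×12+10 = 166 → write 6 carry 10
  E×12+10 = 178 → write 2 carry 11
  A×12+11 = 131 → write 3 carry 8
  remaining carry: 8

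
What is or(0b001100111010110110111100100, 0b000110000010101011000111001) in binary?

0b001110111010111111111111101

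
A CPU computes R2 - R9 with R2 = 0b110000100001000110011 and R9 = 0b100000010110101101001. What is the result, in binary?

0b10000001010011001010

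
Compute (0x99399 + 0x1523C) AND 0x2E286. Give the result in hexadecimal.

Add column by column in base 16, right to left:
  9+C = 5 carry 1
  9+3+1 = D
  3+2 = 5
  9+5 = E
  9+1 = A
Sum = 0xAE5D5; now AND with 0x2E286:
  A&2=2, E&E=E, 5&2=0, D&8=8, 5&6=4

0x2E084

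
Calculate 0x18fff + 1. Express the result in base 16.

The trailing 3 digits are F (max in base 16), so adding 1 cascades: they roll to 0 and the next digit up increments.

0x19000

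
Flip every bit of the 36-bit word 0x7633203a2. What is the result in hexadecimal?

Each hex digit d becomes f−d:
  7→8, 6→9, 3→c, 3→c, 2→d, 0→f, 3→c, a→5, 2→d

0x89ccdfc5d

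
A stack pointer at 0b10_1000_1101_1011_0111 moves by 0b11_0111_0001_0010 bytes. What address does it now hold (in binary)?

0b101100010011001001

Add column by column in base 2, right to left:
  1+0 = 1
  1+1 = 0 carry 1
  1+0+1 = 0 carry 1
  0+0+1 = 1
  1+1 = 0 carry 1
  1+0+1 = 0 carry 1
  0+0+1 = 1
  1+0 = 1
  1+1 = 0 carry 1
  0+1+1 = 0 carry 1
  1+1+1 = 1 carry 1
  1+0+1 = 0 carry 1
  0+1+1 = 0 carry 1
  0+1+1 = 0 carry 1
  0+0+1 = 1
  1+0 = 1
  0+0 = 0
  1+0 = 1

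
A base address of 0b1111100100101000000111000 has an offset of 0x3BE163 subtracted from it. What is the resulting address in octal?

0o155467325

0b1111100100101000000111000 = 0o174450070 in octal.
0x3BE163 = 0o16760543 in octal.
Subtract column by column in base 8:
  0-3 → 5 (borrow)
  7-4-1 → 2
  0-5 → 3 (borrow)
  0-0-1 → 7 (borrow)
  5-6-1 → 6 (borrow)
  4-7-1 → 4 (borrow)
  4-6-1 → 5 (borrow)
  7-1-1 → 5
  1-0 → 1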